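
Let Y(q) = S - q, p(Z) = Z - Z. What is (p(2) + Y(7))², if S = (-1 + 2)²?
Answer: 36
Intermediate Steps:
S = 1 (S = 1² = 1)
p(Z) = 0
Y(q) = 1 - q
(p(2) + Y(7))² = (0 + (1 - 1*7))² = (0 + (1 - 7))² = (0 - 6)² = (-6)² = 36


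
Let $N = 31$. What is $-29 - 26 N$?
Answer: $-835$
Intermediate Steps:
$-29 - 26 N = -29 - 806 = -835$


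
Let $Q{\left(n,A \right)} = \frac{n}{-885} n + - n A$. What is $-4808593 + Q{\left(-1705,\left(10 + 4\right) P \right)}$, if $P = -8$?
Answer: $- \frac{885502286}{177} \approx -5.0028 \cdot 10^{6}$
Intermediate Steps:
$Q{\left(n,A \right)} = - \frac{n^{2}}{885} - A n$ ($Q{\left(n,A \right)} = n \left(- \frac{1}{885}\right) n - A n = - \frac{n}{885} n - A n = - \frac{n^{2}}{885} - A n$)
$-4808593 + Q{\left(-1705,\left(10 + 4\right) P \right)} = -4808593 - - \frac{341 \left(-1705 + 885 \left(10 + 4\right) \left(-8\right)\right)}{177} = -4808593 - - \frac{341 \left(-1705 + 885 \cdot 14 \left(-8\right)\right)}{177} = -4808593 - - \frac{341 \left(-1705 + 885 \left(-112\right)\right)}{177} = -4808593 - - \frac{341 \left(-1705 - 99120\right)}{177} = -4808593 - \left(- \frac{341}{177}\right) \left(-100825\right) = -4808593 - \frac{34381325}{177} = - \frac{885502286}{177}$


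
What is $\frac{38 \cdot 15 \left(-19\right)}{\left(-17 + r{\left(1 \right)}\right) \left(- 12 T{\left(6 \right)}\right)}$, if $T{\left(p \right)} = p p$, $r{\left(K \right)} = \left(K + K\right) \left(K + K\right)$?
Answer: $- \frac{1805}{936} \approx -1.9284$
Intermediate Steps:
$r{\left(K \right)} = 4 K^{2}$ ($r{\left(K \right)} = 2 K 2 K = 4 K^{2}$)
$T{\left(p \right)} = p^{2}$
$\frac{38 \cdot 15 \left(-19\right)}{\left(-17 + r{\left(1 \right)}\right) \left(- 12 T{\left(6 \right)}\right)} = \frac{38 \cdot 15 \left(-19\right)}{\left(-17 + 4 \cdot 1^{2}\right) \left(- 12 \cdot 6^{2}\right)} = \frac{570 \left(-19\right)}{\left(-17 + 4 \cdot 1\right) \left(\left(-12\right) 36\right)} = - \frac{10830}{\left(-17 + 4\right) \left(-432\right)} = - \frac{10830}{\left(-13\right) \left(-432\right)} = - \frac{10830}{5616} = \left(-10830\right) \frac{1}{5616} = - \frac{1805}{936}$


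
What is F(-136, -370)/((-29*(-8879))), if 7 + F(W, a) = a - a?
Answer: -7/257491 ≈ -2.7185e-5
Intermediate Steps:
F(W, a) = -7 (F(W, a) = -7 + (a - a) = -7 + 0 = -7)
F(-136, -370)/((-29*(-8879))) = -7/((-29*(-8879))) = -7/257491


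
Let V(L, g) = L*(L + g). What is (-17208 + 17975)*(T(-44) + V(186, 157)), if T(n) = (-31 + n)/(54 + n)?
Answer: 97854627/2 ≈ 4.8927e+7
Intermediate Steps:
T(n) = (-31 + n)/(54 + n)
(-17208 + 17975)*(T(-44) + V(186, 157)) = (-17208 + 17975)*((-31 - 44)/(54 - 44) + 186*(186 + 157)) = 767*(-75/10 + 186*343) = 767*((⅒)*(-75) + 63798) = 767*(-15/2 + 63798) = 767*(127581/2) = 97854627/2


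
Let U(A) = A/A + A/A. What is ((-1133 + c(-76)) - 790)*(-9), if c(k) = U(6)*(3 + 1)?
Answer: 17235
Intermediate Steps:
U(A) = 2 (U(A) = 1 + 1 = 2)
c(k) = 8 (c(k) = 2*(3 + 1) = 2*4 = 8)
((-1133 + c(-76)) - 790)*(-9) = ((-1133 + 8) - 790)*(-9) = (-1125 - 790)*(-9) = -1915*(-9) = 17235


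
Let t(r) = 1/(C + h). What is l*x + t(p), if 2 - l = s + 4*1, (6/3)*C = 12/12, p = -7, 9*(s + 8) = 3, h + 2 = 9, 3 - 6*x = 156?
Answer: -4331/30 ≈ -144.37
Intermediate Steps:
x = -51/2 (x = ½ - ⅙*156 = ½ - 26 = -51/2 ≈ -25.500)
h = 7 (h = -2 + 9 = 7)
s = -23/3 (s = -8 + (⅑)*3 = -8 + ⅓ = -23/3 ≈ -7.6667)
C = ½ (C = (12/12)/2 = (12*(1/12))/2 = (½)*1 = ½ ≈ 0.50000)
t(r) = 2/15 (t(r) = 1/(½ + 7) = 1/(15/2) = 2/15)
l = 17/3 (l = 2 - (-23/3 + 4*1) = 2 - (-23/3 + 4) = 2 - 1*(-11/3) = 2 + 11/3 = 17/3 ≈ 5.6667)
l*x + t(p) = (17/3)*(-51/2) + 2/15 = -289/2 + 2/15 = -4331/30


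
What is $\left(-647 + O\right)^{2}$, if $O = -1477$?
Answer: $4511376$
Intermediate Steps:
$\left(-647 + O\right)^{2} = \left(-647 - 1477\right)^{2} = \left(-2124\right)^{2} = 4511376$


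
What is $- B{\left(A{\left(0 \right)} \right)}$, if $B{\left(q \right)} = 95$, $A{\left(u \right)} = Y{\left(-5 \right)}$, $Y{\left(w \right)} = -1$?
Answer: $-95$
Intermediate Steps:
$A{\left(u \right)} = -1$
$- B{\left(A{\left(0 \right)} \right)} = \left(-1\right) 95 = -95$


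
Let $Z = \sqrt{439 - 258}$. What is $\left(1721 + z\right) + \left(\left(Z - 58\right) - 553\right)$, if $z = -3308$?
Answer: $-2198 + \sqrt{181} \approx -2184.5$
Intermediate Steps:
$Z = \sqrt{181} \approx 13.454$
$\left(1721 + z\right) + \left(\left(Z - 58\right) - 553\right) = \left(1721 - 3308\right) - \left(611 - \sqrt{181}\right) = -1587 - \left(611 - \sqrt{181}\right) = -2198 + \sqrt{181}$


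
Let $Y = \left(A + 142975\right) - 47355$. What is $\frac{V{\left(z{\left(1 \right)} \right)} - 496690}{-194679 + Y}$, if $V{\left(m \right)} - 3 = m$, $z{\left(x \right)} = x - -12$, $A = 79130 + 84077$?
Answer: $- \frac{248337}{32074} \approx -7.7426$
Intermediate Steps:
$A = 163207$
$z{\left(x \right)} = 12 + x$ ($z{\left(x \right)} = x + 12 = 12 + x$)
$V{\left(m \right)} = 3 + m$
$Y = 258827$ ($Y = \left(163207 + 142975\right) - 47355 = 306182 - 47355 = 258827$)
$\frac{V{\left(z{\left(1 \right)} \right)} - 496690}{-194679 + Y} = \frac{\left(3 + \left(12 + 1\right)\right) - 496690}{-194679 + 258827} = \frac{\left(3 + 13\right) - 496690}{64148} = \left(16 - 496690\right) \frac{1}{64148} = \left(-496674\right) \frac{1}{64148} = - \frac{248337}{32074}$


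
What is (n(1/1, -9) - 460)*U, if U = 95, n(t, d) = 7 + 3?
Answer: -42750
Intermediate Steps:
n(t, d) = 10
(n(1/1, -9) - 460)*U = (10 - 460)*95 = -450*95 = -42750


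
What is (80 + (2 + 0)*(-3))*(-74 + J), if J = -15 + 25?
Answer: -4736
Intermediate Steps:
J = 10
(80 + (2 + 0)*(-3))*(-74 + J) = (80 + (2 + 0)*(-3))*(-74 + 10) = (80 + 2*(-3))*(-64) = (80 - 6)*(-64) = 74*(-64) = -4736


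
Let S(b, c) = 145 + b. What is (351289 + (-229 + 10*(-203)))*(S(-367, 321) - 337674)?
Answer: -117935840880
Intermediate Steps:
(351289 + (-229 + 10*(-203)))*(S(-367, 321) - 337674) = (351289 + (-229 + 10*(-203)))*((145 - 367) - 337674) = (351289 + (-229 - 2030))*(-222 - 337674) = (351289 - 2259)*(-337896) = 349030*(-337896) = -117935840880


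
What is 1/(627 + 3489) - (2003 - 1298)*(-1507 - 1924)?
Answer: 9956007181/4116 ≈ 2.4189e+6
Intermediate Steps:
1/(627 + 3489) - (2003 - 1298)*(-1507 - 1924) = 1/4116 - 705*(-3431) = 1/4116 - 1*(-2418855) = 1/4116 + 2418855 = 9956007181/4116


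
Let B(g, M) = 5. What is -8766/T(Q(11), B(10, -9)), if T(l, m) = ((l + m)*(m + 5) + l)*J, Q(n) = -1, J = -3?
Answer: 974/13 ≈ 74.923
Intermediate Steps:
T(l, m) = -3*l - 3*(5 + m)*(l + m) (T(l, m) = ((l + m)*(m + 5) + l)*(-3) = ((l + m)*(5 + m) + l)*(-3) = ((5 + m)*(l + m) + l)*(-3) = (l + (5 + m)*(l + m))*(-3) = -3*l - 3*(5 + m)*(l + m))
-8766/T(Q(11), B(10, -9)) = -8766/(-18*(-1) - 15*5 - 3*5² - 3*(-1)*5) = -8766/(18 - 75 - 3*25 + 15) = -8766/(18 - 75 - 75 + 15) = -8766/(-117) = -8766*(-1/117) = 974/13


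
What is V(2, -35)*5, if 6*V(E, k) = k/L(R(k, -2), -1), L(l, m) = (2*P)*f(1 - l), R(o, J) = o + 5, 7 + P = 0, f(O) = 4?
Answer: 25/48 ≈ 0.52083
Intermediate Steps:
P = -7 (P = -7 + 0 = -7)
R(o, J) = 5 + o
L(l, m) = -56 (L(l, m) = (2*(-7))*4 = -14*4 = -56)
V(E, k) = -k/336 (V(E, k) = (k/(-56))/6 = (k*(-1/56))/6 = (-k/56)/6 = -k/336)
V(2, -35)*5 = -1/336*(-35)*5 = (5/48)*5 = 25/48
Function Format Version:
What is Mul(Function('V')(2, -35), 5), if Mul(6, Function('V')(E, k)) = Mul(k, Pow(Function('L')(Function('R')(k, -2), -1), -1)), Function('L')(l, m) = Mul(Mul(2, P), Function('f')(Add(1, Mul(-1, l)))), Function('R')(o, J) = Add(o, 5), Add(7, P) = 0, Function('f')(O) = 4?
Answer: Rational(25, 48) ≈ 0.52083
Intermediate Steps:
P = -7 (P = Add(-7, 0) = -7)
Function('R')(o, J) = Add(5, o)
Function('L')(l, m) = -56 (Function('L')(l, m) = Mul(Mul(2, -7), 4) = Mul(-14, 4) = -56)
Function('V')(E, k) = Mul(Rational(-1, 336), k) (Function('V')(E, k) = Mul(Rational(1, 6), Mul(k, Pow(-56, -1))) = Mul(Rational(1, 6), Mul(k, Rational(-1, 56))) = Mul(Rational(1, 6), Mul(Rational(-1, 56), k)) = Mul(Rational(-1, 336), k))
Mul(Function('V')(2, -35), 5) = Mul(Mul(Rational(-1, 336), -35), 5) = Mul(Rational(5, 48), 5) = Rational(25, 48)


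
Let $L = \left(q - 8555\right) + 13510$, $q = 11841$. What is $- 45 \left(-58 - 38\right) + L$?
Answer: $21116$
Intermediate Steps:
$L = 16796$ ($L = \left(11841 - 8555\right) + 13510 = 3286 + 13510 = 16796$)
$- 45 \left(-58 - 38\right) + L = - 45 \left(-58 - 38\right) + 16796 = \left(-45\right) \left(-96\right) + 16796 = 4320 + 16796 = 21116$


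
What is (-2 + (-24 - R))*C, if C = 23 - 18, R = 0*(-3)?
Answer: -130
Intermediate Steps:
R = 0
C = 5
(-2 + (-24 - R))*C = (-2 + (-24 - 1*0))*5 = (-2 + (-24 + 0))*5 = (-2 - 24)*5 = -26*5 = -130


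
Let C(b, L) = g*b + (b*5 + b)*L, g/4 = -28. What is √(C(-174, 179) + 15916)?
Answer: 4*I*√9467 ≈ 389.19*I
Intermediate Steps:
g = -112 (g = 4*(-28) = -112)
C(b, L) = -112*b + 6*L*b (C(b, L) = -112*b + (b*5 + b)*L = -112*b + (5*b + b)*L = -112*b + (6*b)*L = -112*b + 6*L*b)
√(C(-174, 179) + 15916) = √(2*(-174)*(-56 + 3*179) + 15916) = √(2*(-174)*(-56 + 537) + 15916) = √(2*(-174)*481 + 15916) = √(-167388 + 15916) = √(-151472) = 4*I*√9467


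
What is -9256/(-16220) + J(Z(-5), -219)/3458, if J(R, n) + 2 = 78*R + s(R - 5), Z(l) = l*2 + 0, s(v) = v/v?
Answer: 4834857/14022190 ≈ 0.34480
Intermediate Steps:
s(v) = 1
Z(l) = 2*l (Z(l) = 2*l + 0 = 2*l)
J(R, n) = -1 + 78*R (J(R, n) = -2 + (78*R + 1) = -2 + (1 + 78*R) = -1 + 78*R)
-9256/(-16220) + J(Z(-5), -219)/3458 = -9256/(-16220) + (-1 + 78*(2*(-5)))/3458 = -9256*(-1/16220) + (-1 + 78*(-10))*(1/3458) = 2314/4055 + (-1 - 780)*(1/3458) = 2314/4055 - 781*1/3458 = 2314/4055 - 781/3458 = 4834857/14022190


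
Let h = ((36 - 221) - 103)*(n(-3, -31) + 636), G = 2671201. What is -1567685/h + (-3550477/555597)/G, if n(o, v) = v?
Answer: 820676664948379/91213949308768 ≈ 8.9973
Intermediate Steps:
h = -174240 (h = ((36 - 221) - 103)*(-31 + 636) = (-185 - 103)*605 = -288*605 = -174240)
-1567685/h + (-3550477/555597)/G = -1567685/(-174240) - 3550477/555597/2671201 = -1567685*(-1/174240) - 3550477*1/555597*(1/2671201) = 313537/34848 - 507211/79371*1/2671201 = 313537/34848 - 507211/212015894571 = 820676664948379/91213949308768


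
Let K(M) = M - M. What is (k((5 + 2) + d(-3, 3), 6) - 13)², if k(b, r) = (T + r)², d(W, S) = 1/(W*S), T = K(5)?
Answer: 529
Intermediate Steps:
K(M) = 0
T = 0
d(W, S) = 1/(S*W)
k(b, r) = r² (k(b, r) = (0 + r)² = r²)
(k((5 + 2) + d(-3, 3), 6) - 13)² = (6² - 13)² = (36 - 13)² = 23² = 529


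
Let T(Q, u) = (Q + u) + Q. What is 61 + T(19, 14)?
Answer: 113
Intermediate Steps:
T(Q, u) = u + 2*Q
61 + T(19, 14) = 61 + (14 + 2*19) = 61 + (14 + 38) = 61 + 52 = 113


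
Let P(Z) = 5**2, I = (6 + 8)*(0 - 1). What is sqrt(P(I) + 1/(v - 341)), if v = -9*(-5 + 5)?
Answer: 2*sqrt(726671)/341 ≈ 4.9997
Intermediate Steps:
v = 0 (v = -9*0 = 0)
I = -14 (I = 14*(-1) = -14)
P(Z) = 25
sqrt(P(I) + 1/(v - 341)) = sqrt(25 + 1/(0 - 341)) = sqrt(25 + 1/(-341)) = sqrt(25 - 1/341) = sqrt(8524/341) = 2*sqrt(726671)/341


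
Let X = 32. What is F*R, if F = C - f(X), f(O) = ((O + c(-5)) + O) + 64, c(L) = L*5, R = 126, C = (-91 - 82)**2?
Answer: 3758076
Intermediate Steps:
C = 29929 (C = (-173)**2 = 29929)
c(L) = 5*L
f(O) = 39 + 2*O (f(O) = ((O + 5*(-5)) + O) + 64 = ((O - 25) + O) + 64 = ((-25 + O) + O) + 64 = (-25 + 2*O) + 64 = 39 + 2*O)
F = 29826 (F = 29929 - (39 + 2*32) = 29929 - (39 + 64) = 29929 - 1*103 = 29929 - 103 = 29826)
F*R = 29826*126 = 3758076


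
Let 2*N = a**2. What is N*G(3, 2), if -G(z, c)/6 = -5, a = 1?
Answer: 15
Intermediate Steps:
G(z, c) = 30 (G(z, c) = -6*(-5) = 30)
N = 1/2 (N = (1/2)*1**2 = (1/2)*1 = 1/2 ≈ 0.50000)
N*G(3, 2) = (1/2)*30 = 15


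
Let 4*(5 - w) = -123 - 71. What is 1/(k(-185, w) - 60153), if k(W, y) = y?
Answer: -2/120199 ≈ -1.6639e-5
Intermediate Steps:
w = 107/2 (w = 5 - (-123 - 71)/4 = 5 - ¼*(-194) = 5 + 97/2 = 107/2 ≈ 53.500)
1/(k(-185, w) - 60153) = 1/(107/2 - 60153) = 1/(-120199/2) = -2/120199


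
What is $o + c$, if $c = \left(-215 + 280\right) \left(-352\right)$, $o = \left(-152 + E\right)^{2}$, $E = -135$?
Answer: $59489$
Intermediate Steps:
$o = 82369$ ($o = \left(-152 - 135\right)^{2} = \left(-287\right)^{2} = 82369$)
$c = -22880$ ($c = 65 \left(-352\right) = -22880$)
$o + c = 82369 - 22880 = 59489$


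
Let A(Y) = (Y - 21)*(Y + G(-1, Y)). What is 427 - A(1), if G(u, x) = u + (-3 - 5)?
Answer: 267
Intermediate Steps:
G(u, x) = -8 + u (G(u, x) = u - 8 = -8 + u)
A(Y) = (-21 + Y)*(-9 + Y) (A(Y) = (Y - 21)*(Y + (-8 - 1)) = (-21 + Y)*(Y - 9) = (-21 + Y)*(-9 + Y))
427 - A(1) = 427 - (189 + 1**2 - 30*1) = 427 - (189 + 1 - 30) = 427 - 1*160 = 427 - 160 = 267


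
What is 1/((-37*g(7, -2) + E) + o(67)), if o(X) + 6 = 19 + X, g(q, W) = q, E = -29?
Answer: -1/208 ≈ -0.0048077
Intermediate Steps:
o(X) = 13 + X (o(X) = -6 + (19 + X) = 13 + X)
1/((-37*g(7, -2) + E) + o(67)) = 1/((-37*7 - 29) + (13 + 67)) = 1/((-259 - 29) + 80) = 1/(-288 + 80) = 1/(-208) = -1/208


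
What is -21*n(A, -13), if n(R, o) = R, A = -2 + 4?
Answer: -42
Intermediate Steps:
A = 2
-21*n(A, -13) = -21*2 = -42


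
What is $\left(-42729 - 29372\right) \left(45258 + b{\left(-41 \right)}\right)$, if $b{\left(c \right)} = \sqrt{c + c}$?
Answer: $-3263147058 - 72101 i \sqrt{82} \approx -3.2631 \cdot 10^{9} - 6.529 \cdot 10^{5} i$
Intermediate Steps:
$b{\left(c \right)} = \sqrt{2} \sqrt{c}$ ($b{\left(c \right)} = \sqrt{2 c} = \sqrt{2} \sqrt{c}$)
$\left(-42729 - 29372\right) \left(45258 + b{\left(-41 \right)}\right) = \left(-42729 - 29372\right) \left(45258 + \sqrt{2} \sqrt{-41}\right) = - 72101 \left(45258 + \sqrt{2} i \sqrt{41}\right) = - 72101 \left(45258 + i \sqrt{82}\right) = -3263147058 - 72101 i \sqrt{82}$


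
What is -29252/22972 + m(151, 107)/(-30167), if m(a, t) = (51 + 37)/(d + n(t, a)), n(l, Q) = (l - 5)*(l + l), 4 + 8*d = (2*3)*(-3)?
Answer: -19259586591107/15124818020381 ≈ -1.2734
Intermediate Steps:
d = -11/4 (d = -1/2 + ((2*3)*(-3))/8 = -1/2 + (6*(-3))/8 = -1/2 + (1/8)*(-18) = -1/2 - 9/4 = -11/4 ≈ -2.7500)
n(l, Q) = 2*l*(-5 + l) (n(l, Q) = (-5 + l)*(2*l) = 2*l*(-5 + l))
m(a, t) = 88/(-11/4 + 2*t*(-5 + t)) (m(a, t) = (51 + 37)/(-11/4 + 2*t*(-5 + t)) = 88/(-11/4 + 2*t*(-5 + t)))
-29252/22972 + m(151, 107)/(-30167) = -29252/22972 + (352/(-11 + 8*107*(-5 + 107)))/(-30167) = -29252*1/22972 + (352/(-11 + 8*107*102))*(-1/30167) = -7313/5743 + (352/(-11 + 87312))*(-1/30167) = -7313/5743 + (352/87301)*(-1/30167) = -7313/5743 - 352/2633609267 = -19259586591107/15124818020381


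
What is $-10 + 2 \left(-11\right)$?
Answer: $-32$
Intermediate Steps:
$-10 + 2 \left(-11\right) = -10 - 22 = -32$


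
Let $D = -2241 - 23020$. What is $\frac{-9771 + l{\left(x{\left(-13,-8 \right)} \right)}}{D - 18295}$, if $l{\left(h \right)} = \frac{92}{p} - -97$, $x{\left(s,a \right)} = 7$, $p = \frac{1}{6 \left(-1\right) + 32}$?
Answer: $\frac{3641}{21778} \approx 0.16719$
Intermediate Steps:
$p = \frac{1}{26}$ ($p = \frac{1}{-6 + 32} = \frac{1}{26} \approx 0.038462$)
$l{\left(h \right)} = 2489$ ($l{\left(h \right)} = 92 \frac{1}{\frac{1}{26}} - -97 = 92 \cdot 26 + 97 = 2392 + 97 = 2489$)
$D = -25261$
$\frac{-9771 + l{\left(x{\left(-13,-8 \right)} \right)}}{D - 18295} = \frac{-9771 + 2489}{-25261 - 18295} = - \frac{7282}{-43556} = \left(-7282\right) \left(- \frac{1}{43556}\right) = \frac{3641}{21778}$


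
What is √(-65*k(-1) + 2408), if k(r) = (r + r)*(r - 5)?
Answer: 2*√407 ≈ 40.349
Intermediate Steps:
k(r) = 2*r*(-5 + r) (k(r) = (2*r)*(-5 + r) = 2*r*(-5 + r))
√(-65*k(-1) + 2408) = √(-130*(-1)*(-5 - 1) + 2408) = √(-130*(-1)*(-6) + 2408) = √(-65*12 + 2408) = √(-780 + 2408) = √1628 = 2*√407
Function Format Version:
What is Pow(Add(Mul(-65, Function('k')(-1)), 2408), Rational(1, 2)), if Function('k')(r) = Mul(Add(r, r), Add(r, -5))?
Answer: Mul(2, Pow(407, Rational(1, 2))) ≈ 40.349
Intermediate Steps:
Function('k')(r) = Mul(2, r, Add(-5, r)) (Function('k')(r) = Mul(Mul(2, r), Add(-5, r)) = Mul(2, r, Add(-5, r)))
Pow(Add(Mul(-65, Function('k')(-1)), 2408), Rational(1, 2)) = Pow(Add(Mul(-65, Mul(2, -1, Add(-5, -1))), 2408), Rational(1, 2)) = Pow(Add(Mul(-65, Mul(2, -1, -6)), 2408), Rational(1, 2)) = Pow(Add(Mul(-65, 12), 2408), Rational(1, 2)) = Pow(Add(-780, 2408), Rational(1, 2)) = Pow(1628, Rational(1, 2)) = Mul(2, Pow(407, Rational(1, 2)))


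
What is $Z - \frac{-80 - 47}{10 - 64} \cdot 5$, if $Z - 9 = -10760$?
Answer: $- \frac{581189}{54} \approx -10763.0$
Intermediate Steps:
$Z = -10751$ ($Z = 9 - 10760 = -10751$)
$Z - \frac{-80 - 47}{10 - 64} \cdot 5 = -10751 - \frac{-80 - 47}{10 - 64} \cdot 5 = -10751 - - \frac{127}{-54} \cdot 5 = -10751 - \left(-127\right) \left(- \frac{1}{54}\right) 5 = -10751 - \frac{127}{54} \cdot 5 = -10751 - \frac{635}{54} = - \frac{581189}{54}$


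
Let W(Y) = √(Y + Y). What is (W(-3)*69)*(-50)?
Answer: -3450*I*√6 ≈ -8450.7*I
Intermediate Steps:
W(Y) = √2*√Y (W(Y) = √(2*Y) = √2*√Y)
(W(-3)*69)*(-50) = ((√2*√(-3))*69)*(-50) = ((√2*(I*√3))*69)*(-50) = ((I*√6)*69)*(-50) = (69*I*√6)*(-50) = -3450*I*√6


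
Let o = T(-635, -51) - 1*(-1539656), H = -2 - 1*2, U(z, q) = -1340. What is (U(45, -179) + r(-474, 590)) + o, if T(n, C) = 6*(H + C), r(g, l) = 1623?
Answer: 1539609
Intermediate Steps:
H = -4 (H = -2 - 2 = -4)
T(n, C) = -24 + 6*C (T(n, C) = 6*(-4 + C) = -24 + 6*C)
o = 1539326 (o = (-24 + 6*(-51)) - 1*(-1539656) = (-24 - 306) + 1539656 = -330 + 1539656 = 1539326)
(U(45, -179) + r(-474, 590)) + o = (-1340 + 1623) + 1539326 = 283 + 1539326 = 1539609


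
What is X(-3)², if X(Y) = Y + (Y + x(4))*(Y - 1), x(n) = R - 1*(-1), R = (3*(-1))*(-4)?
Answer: 1849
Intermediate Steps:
R = 12 (R = -3*(-4) = 12)
x(n) = 13 (x(n) = 12 - 1*(-1) = 12 + 1 = 13)
X(Y) = Y + (-1 + Y)*(13 + Y) (X(Y) = Y + (Y + 13)*(Y - 1) = Y + (13 + Y)*(-1 + Y) = Y + (-1 + Y)*(13 + Y))
X(-3)² = (-13 + (-3)² + 13*(-3))² = (-13 + 9 - 39)² = (-43)² = 1849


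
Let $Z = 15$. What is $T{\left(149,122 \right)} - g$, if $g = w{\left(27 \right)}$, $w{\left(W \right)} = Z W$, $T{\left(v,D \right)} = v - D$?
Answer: $-378$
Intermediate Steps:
$w{\left(W \right)} = 15 W$
$g = 405$ ($g = 15 \cdot 27 = 405$)
$T{\left(149,122 \right)} - g = \left(149 - 122\right) - 405 = 27 - 405 = -378$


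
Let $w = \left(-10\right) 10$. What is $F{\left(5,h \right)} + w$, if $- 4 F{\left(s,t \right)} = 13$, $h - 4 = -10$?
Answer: $- \frac{413}{4} \approx -103.25$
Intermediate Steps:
$h = -6$ ($h = 4 - 10 = -6$)
$F{\left(s,t \right)} = - \frac{13}{4}$ ($F{\left(s,t \right)} = \left(- \frac{1}{4}\right) 13 = - \frac{13}{4}$)
$w = -100$
$F{\left(5,h \right)} + w = - \frac{13}{4} - 100 = - \frac{413}{4}$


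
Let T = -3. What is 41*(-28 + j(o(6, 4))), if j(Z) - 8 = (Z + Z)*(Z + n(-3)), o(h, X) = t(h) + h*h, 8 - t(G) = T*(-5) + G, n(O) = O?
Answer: 36900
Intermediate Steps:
t(G) = -7 - G (t(G) = 8 - (-3*(-5) + G) = 8 - (15 + G) = 8 + (-15 - G) = -7 - G)
o(h, X) = -7 + h² - h (o(h, X) = (-7 - h) + h*h = (-7 - h) + h² = -7 + h² - h)
j(Z) = 8 + 2*Z*(-3 + Z) (j(Z) = 8 + (Z + Z)*(Z - 3) = 8 + (2*Z)*(-3 + Z) = 8 + 2*Z*(-3 + Z))
41*(-28 + j(o(6, 4))) = 41*(-28 + (8 - 6*(-7 + 6² - 1*6) + 2*(-7 + 6² - 1*6)²)) = 41*(-28 + (8 - 6*(-7 + 36 - 6) + 2*(-7 + 36 - 6)²)) = 41*(-28 + (8 - 6*23 + 2*23²)) = 41*(-28 + (8 - 138 + 2*529)) = 41*(-28 + (8 - 138 + 1058)) = 41*(-28 + 928) = 41*900 = 36900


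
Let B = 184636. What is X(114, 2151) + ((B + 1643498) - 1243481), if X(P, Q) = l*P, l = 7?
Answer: 585451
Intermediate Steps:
X(P, Q) = 7*P
X(114, 2151) + ((B + 1643498) - 1243481) = 7*114 + ((184636 + 1643498) - 1243481) = 798 + (1828134 - 1243481) = 798 + 584653 = 585451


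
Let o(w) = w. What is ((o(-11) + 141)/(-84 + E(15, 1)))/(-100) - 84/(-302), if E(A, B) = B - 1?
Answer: 37243/126840 ≈ 0.29362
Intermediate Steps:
E(A, B) = -1 + B
((o(-11) + 141)/(-84 + E(15, 1)))/(-100) - 84/(-302) = ((-11 + 141)/(-84 + (-1 + 1)))/(-100) - 84/(-302) = (130/(-84 + 0))*(-1/100) - 84*(-1/302) = (130/(-84))*(-1/100) + 42/151 = (130*(-1/84))*(-1/100) + 42/151 = -65/42*(-1/100) + 42/151 = 13/840 + 42/151 = 37243/126840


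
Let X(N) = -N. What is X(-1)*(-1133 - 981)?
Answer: -2114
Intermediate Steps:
X(-1)*(-1133 - 981) = (-1*(-1))*(-1133 - 981) = 1*(-2114) = -2114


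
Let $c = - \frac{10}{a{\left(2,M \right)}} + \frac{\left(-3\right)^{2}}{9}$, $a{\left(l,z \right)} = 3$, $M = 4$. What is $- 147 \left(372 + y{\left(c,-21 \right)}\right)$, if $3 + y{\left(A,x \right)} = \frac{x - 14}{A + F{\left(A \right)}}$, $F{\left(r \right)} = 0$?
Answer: $-56448$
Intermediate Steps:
$c = - \frac{7}{3}$ ($c = - \frac{10}{3} + \frac{\left(-3\right)^{2}}{9} = \left(-10\right) \frac{1}{3} + 9 \cdot \frac{1}{9} = - \frac{10}{3} + 1 = - \frac{7}{3} \approx -2.3333$)
$y{\left(A,x \right)} = -3 + \frac{-14 + x}{A}$ ($y{\left(A,x \right)} = -3 + \frac{x - 14}{A + 0} = -3 + \frac{-14 + x}{A}$)
$- 147 \left(372 + y{\left(c,-21 \right)}\right) = - 147 \left(372 + \frac{-14 - 21 - -7}{- \frac{7}{3}}\right) = - 147 \left(372 - \frac{3 \left(-14 - 21 + 7\right)}{7}\right) = - 147 \left(372 - -12\right) = - 147 \left(372 + 12\right) = \left(-147\right) 384 = -56448$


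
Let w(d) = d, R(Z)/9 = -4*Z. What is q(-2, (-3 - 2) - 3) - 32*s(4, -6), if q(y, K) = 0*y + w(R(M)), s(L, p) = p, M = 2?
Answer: 120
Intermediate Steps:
R(Z) = -36*Z (R(Z) = 9*(-4*Z) = -36*Z)
q(y, K) = -72 (q(y, K) = 0*y - 36*2 = 0 - 72 = -72)
q(-2, (-3 - 2) - 3) - 32*s(4, -6) = -72 - 32*(-6) = -72 + 192 = 120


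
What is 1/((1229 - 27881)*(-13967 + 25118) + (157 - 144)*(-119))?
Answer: -1/297197999 ≈ -3.3648e-9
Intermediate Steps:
1/((1229 - 27881)*(-13967 + 25118) + (157 - 144)*(-119)) = 1/(-26652*11151 + 13*(-119)) = 1/(-297196452 - 1547) = 1/(-297197999) = -1/297197999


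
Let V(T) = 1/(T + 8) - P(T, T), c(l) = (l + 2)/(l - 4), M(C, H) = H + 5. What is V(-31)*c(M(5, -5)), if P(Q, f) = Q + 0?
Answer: -356/23 ≈ -15.478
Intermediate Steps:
M(C, H) = 5 + H
P(Q, f) = Q
c(l) = (2 + l)/(-4 + l)
V(T) = 1/(8 + T) - T (V(T) = 1/(T + 8) - T = 1/(8 + T) - T)
V(-31)*c(M(5, -5)) = ((1 - 1*(-31)² - 8*(-31))/(8 - 31))*((2 + (5 - 5))/(-4 + (5 - 5))) = ((1 - 1*961 + 248)/(-23))*((2 + 0)/(-4 + 0)) = (-(1 - 961 + 248)/23)*(2/(-4)) = (-1/23*(-712))*(-¼*2) = (712/23)*(-½) = -356/23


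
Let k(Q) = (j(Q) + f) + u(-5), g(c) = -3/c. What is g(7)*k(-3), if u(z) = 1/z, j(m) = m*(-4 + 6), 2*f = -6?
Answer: 138/35 ≈ 3.9429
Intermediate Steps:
f = -3 (f = (½)*(-6) = -3)
j(m) = 2*m (j(m) = m*2 = 2*m)
u(z) = 1/z
k(Q) = -16/5 + 2*Q (k(Q) = (2*Q - 3) + 1/(-5) = (-3 + 2*Q) - ⅕ = -16/5 + 2*Q)
g(7)*k(-3) = (-3/7)*(-16/5 + 2*(-3)) = (-3*⅐)*(-16/5 - 6) = -3/7*(-46/5) = 138/35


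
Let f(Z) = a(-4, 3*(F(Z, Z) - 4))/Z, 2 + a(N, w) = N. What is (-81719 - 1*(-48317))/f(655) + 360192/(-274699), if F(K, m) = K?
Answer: 1001657952923/274699 ≈ 3.6464e+6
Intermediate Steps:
a(N, w) = -2 + N
f(Z) = -6/Z (f(Z) = (-2 - 4)/Z = -6/Z)
(-81719 - 1*(-48317))/f(655) + 360192/(-274699) = (-81719 - 1*(-48317))/((-6/655)) + 360192/(-274699) = (-81719 + 48317)/((-6*1/655)) + 360192*(-1/274699) = -33402/(-6/655) - 360192/274699 = -33402*(-655/6) - 360192/274699 = 3646385 - 360192/274699 = 1001657952923/274699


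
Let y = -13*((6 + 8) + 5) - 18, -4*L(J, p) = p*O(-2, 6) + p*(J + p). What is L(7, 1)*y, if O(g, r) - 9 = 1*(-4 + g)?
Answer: 2915/4 ≈ 728.75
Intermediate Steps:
O(g, r) = 5 + g (O(g, r) = 9 + 1*(-4 + g) = 9 + (-4 + g) = 5 + g)
L(J, p) = -3*p/4 - p*(J + p)/4 (L(J, p) = -(p*(5 - 2) + p*(J + p))/4 = -(p*3 + p*(J + p))/4 = -(3*p + p*(J + p))/4 = -3*p/4 - p*(J + p)/4)
y = -265 (y = -13*(14 + 5) - 18 = -13*19 - 18 = -247 - 18 = -265)
L(7, 1)*y = -¼*1*(3 + 7 + 1)*(-265) = -¼*1*11*(-265) = -11/4*(-265) = 2915/4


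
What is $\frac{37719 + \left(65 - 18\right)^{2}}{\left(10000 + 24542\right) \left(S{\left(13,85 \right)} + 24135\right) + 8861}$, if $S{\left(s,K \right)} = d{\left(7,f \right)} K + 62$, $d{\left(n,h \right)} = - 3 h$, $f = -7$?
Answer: $\frac{39928}{897479105} \approx 4.4489 \cdot 10^{-5}$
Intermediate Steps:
$S{\left(s,K \right)} = 62 + 21 K$ ($S{\left(s,K \right)} = \left(-3\right) \left(-7\right) K + 62 = 21 K + 62 = 62 + 21 K$)
$\frac{37719 + \left(65 - 18\right)^{2}}{\left(10000 + 24542\right) \left(S{\left(13,85 \right)} + 24135\right) + 8861} = \frac{37719 + \left(65 - 18\right)^{2}}{\left(10000 + 24542\right) \left(\left(62 + 21 \cdot 85\right) + 24135\right) + 8861} = \frac{37719 + 47^{2}}{34542 \left(\left(62 + 1785\right) + 24135\right) + 8861} = \frac{37719 + 2209}{34542 \left(1847 + 24135\right) + 8861} = \frac{39928}{34542 \cdot 25982 + 8861} = \frac{39928}{897470244 + 8861} = \frac{39928}{897479105}$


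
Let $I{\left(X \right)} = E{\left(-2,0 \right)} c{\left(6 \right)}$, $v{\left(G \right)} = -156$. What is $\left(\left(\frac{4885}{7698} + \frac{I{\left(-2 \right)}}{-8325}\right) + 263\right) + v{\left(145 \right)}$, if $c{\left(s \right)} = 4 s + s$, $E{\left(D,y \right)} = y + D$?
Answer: $\frac{51098633}{474710} \approx 107.64$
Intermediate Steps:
$E{\left(D,y \right)} = D + y$
$c{\left(s \right)} = 5 s$
$I{\left(X \right)} = -60$ ($I{\left(X \right)} = \left(-2 + 0\right) 5 \cdot 6 = \left(-2\right) 30 = -60$)
$\left(\left(\frac{4885}{7698} + \frac{I{\left(-2 \right)}}{-8325}\right) + 263\right) + v{\left(145 \right)} = \left(\left(\frac{4885}{7698} - \frac{60}{-8325}\right) + 263\right) - 156 = \left(\left(4885 \cdot \frac{1}{7698} - - \frac{4}{555}\right) + 263\right) - 156 = \left(\left(\frac{4885}{7698} + \frac{4}{555}\right) + 263\right) - 156 = \left(\frac{304663}{474710} + 263\right) - 156 = \frac{125153393}{474710} - 156 = \frac{51098633}{474710}$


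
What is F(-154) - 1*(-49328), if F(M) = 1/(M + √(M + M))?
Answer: 7695167/156 - I*√77/12012 ≈ 49328.0 - 0.00073052*I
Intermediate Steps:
F(M) = 1/(M + √2*√M) (F(M) = 1/(M + √(2*M)) = 1/(M + √2*√M))
F(-154) - 1*(-49328) = 1/(-154 + √2*√(-154)) - 1*(-49328) = 1/(-154 + √2*(I*√154)) + 49328 = 1/(-154 + 2*I*√77) + 49328 = 49328 + 1/(-154 + 2*I*√77)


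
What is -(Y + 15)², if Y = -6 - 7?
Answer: -4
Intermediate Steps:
Y = -13
-(Y + 15)² = -(-13 + 15)² = -1*2² = -1*4 = -4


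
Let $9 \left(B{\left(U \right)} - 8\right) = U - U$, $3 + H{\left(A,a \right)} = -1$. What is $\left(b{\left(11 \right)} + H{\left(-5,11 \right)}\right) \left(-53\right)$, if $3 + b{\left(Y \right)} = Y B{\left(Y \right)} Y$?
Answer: $-50933$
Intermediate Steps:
$H{\left(A,a \right)} = -4$ ($H{\left(A,a \right)} = -3 - 1 = -4$)
$B{\left(U \right)} = 8$ ($B{\left(U \right)} = 8 + \frac{U - U}{9} = 8 + \frac{1}{9} \cdot 0 = 8 + 0 = 8$)
$b{\left(Y \right)} = -3 + 8 Y^{2}$ ($b{\left(Y \right)} = -3 + Y 8 Y = -3 + 8 Y Y = -3 + 8 Y^{2}$)
$\left(b{\left(11 \right)} + H{\left(-5,11 \right)}\right) \left(-53\right) = \left(\left(-3 + 8 \cdot 11^{2}\right) - 4\right) \left(-53\right) = \left(\left(-3 + 8 \cdot 121\right) - 4\right) \left(-53\right) = \left(\left(-3 + 968\right) - 4\right) \left(-53\right) = \left(965 - 4\right) \left(-53\right) = 961 \left(-53\right) = -50933$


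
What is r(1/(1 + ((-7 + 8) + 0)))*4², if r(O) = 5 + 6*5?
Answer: 560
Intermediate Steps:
r(O) = 35 (r(O) = 5 + 30 = 35)
r(1/(1 + ((-7 + 8) + 0)))*4² = 35*4² = 35*16 = 560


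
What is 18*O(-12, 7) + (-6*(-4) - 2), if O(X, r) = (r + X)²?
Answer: 472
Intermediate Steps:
O(X, r) = (X + r)²
18*O(-12, 7) + (-6*(-4) - 2) = 18*(-12 + 7)² + (-6*(-4) - 2) = 18*(-5)² + (24 - 2) = 18*25 + 22 = 450 + 22 = 472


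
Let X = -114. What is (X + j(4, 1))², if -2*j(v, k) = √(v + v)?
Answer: (114 + √2)² ≈ 13320.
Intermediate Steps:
j(v, k) = -√2*√v/2 (j(v, k) = -√(v + v)/2 = -√2*√v/2)
(X + j(4, 1))² = (-114 - √2*√4/2)² = (-114 - ½*√2*2)² = (-114 - √2)²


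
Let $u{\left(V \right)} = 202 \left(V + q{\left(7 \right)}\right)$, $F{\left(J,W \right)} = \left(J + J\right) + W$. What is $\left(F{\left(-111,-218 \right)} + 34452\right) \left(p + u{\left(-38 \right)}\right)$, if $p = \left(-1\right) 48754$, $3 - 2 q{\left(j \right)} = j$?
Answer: $-1933038008$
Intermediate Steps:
$q{\left(j \right)} = \frac{3}{2} - \frac{j}{2}$
$p = -48754$
$F{\left(J,W \right)} = W + 2 J$ ($F{\left(J,W \right)} = 2 J + W = W + 2 J$)
$u{\left(V \right)} = -404 + 202 V$ ($u{\left(V \right)} = 202 \left(V + \left(\frac{3}{2} - \frac{7}{2}\right)\right) = 202 \left(V - 2\right) = 202 \left(-2 + V\right) = -404 + 202 V$)
$\left(F{\left(-111,-218 \right)} + 34452\right) \left(p + u{\left(-38 \right)}\right) = \left(\left(-218 + 2 \left(-111\right)\right) + 34452\right) \left(-48754 + \left(-404 + 202 \left(-38\right)\right)\right) = \left(\left(-218 - 222\right) + 34452\right) \left(-48754 - 8080\right) = \left(-440 + 34452\right) \left(-48754 - 8080\right) = 34012 \left(-56834\right) = -1933038008$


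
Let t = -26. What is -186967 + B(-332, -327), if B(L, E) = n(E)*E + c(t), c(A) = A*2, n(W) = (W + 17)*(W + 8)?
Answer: -32524049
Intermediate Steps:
n(W) = (8 + W)*(17 + W) (n(W) = (17 + W)*(8 + W) = (8 + W)*(17 + W))
c(A) = 2*A
B(L, E) = -52 + E*(136 + E² + 25*E) (B(L, E) = (136 + E² + 25*E)*E + 2*(-26) = E*(136 + E² + 25*E) - 52 = -52 + E*(136 + E² + 25*E))
-186967 + B(-332, -327) = -186967 + (-52 - 327*(136 + (-327)² + 25*(-327))) = -186967 + (-52 - 327*(136 + 106929 - 8175)) = -186967 + (-52 - 327*98890) = -186967 + (-52 - 32337030) = -186967 - 32337082 = -32524049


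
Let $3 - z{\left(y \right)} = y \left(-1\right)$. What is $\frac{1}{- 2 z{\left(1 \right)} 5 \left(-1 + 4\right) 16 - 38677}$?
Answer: $- \frac{1}{40597} \approx -2.4632 \cdot 10^{-5}$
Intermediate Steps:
$z{\left(y \right)} = 3 + y$ ($z{\left(y \right)} = 3 - y \left(-1\right) = 3 - - y = 3 + y$)
$\frac{1}{- 2 z{\left(1 \right)} 5 \left(-1 + 4\right) 16 - 38677} = \frac{1}{- 2 \left(3 + 1\right) 5 \left(-1 + 4\right) 16 - 38677} = \frac{1}{\left(-2\right) 4 \cdot 5 \cdot 3 \cdot 16 - 38677} = \frac{1}{\left(-8\right) 15 \cdot 16 - 38677} = \frac{1}{\left(-120\right) 16 - 38677} = \frac{1}{-1920 - 38677} = \frac{1}{-40597} = - \frac{1}{40597}$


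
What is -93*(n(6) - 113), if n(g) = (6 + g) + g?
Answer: 8835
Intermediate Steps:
n(g) = 6 + 2*g
-93*(n(6) - 113) = -93*((6 + 2*6) - 113) = -93*((6 + 12) - 113) = -93*(18 - 113) = -93*(-95) = 8835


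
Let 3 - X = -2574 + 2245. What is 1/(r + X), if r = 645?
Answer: 1/977 ≈ 0.0010235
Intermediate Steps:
X = 332 (X = 3 - (-2574 + 2245) = 3 - 1*(-329) = 3 + 329 = 332)
1/(r + X) = 1/(645 + 332) = 1/977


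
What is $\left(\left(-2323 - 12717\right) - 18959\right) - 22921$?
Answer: $-56920$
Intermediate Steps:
$\left(\left(-2323 - 12717\right) - 18959\right) - 22921 = \left(-15040 - 18959\right) - 22921 = -33999 - 22921 = -56920$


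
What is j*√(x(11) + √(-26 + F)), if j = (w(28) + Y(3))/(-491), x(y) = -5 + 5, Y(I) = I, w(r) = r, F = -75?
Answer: -31*101^(¼)*√I/491 ≈ -0.14153 - 0.14153*I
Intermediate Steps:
x(y) = 0
j = -31/491 (j = (28 + 3)/(-491) = 31*(-1/491) = -31/491 ≈ -0.063136)
j*√(x(11) + √(-26 + F)) = -31*√(0 + √(-26 - 75))/491 = -31*√(0 + √(-101))/491 = -31*√(0 + I*√101)/491 = -31*101^(¼)*√I/491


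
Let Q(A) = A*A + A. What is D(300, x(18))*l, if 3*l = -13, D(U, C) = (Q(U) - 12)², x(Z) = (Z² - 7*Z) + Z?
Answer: -35324999424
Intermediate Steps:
x(Z) = Z² - 6*Z
Q(A) = A + A² (Q(A) = A² + A = A + A²)
D(U, C) = (-12 + U*(1 + U))² (D(U, C) = (U*(1 + U) - 12)² = (-12 + U*(1 + U))²)
l = -13/3 (l = (⅓)*(-13) = -13/3 ≈ -4.3333)
D(300, x(18))*l = (-12 + 300*(1 + 300))²*(-13/3) = (-12 + 300*301)²*(-13/3) = (-12 + 90300)²*(-13/3) = 90288²*(-13/3) = 8151922944*(-13/3) = -35324999424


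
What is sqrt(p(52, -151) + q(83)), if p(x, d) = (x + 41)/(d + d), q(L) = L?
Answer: sqrt(7541846)/302 ≈ 9.0935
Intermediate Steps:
p(x, d) = (41 + x)/(2*d) (p(x, d) = (41 + x)/((2*d)) = (41 + x)*(1/(2*d)) = (41 + x)/(2*d))
sqrt(p(52, -151) + q(83)) = sqrt((1/2)*(41 + 52)/(-151) + 83) = sqrt((1/2)*(-1/151)*93 + 83) = sqrt(-93/302 + 83) = sqrt(24973/302) = sqrt(7541846)/302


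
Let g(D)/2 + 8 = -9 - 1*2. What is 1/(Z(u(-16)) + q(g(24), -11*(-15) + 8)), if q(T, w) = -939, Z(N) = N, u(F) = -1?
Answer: -1/940 ≈ -0.0010638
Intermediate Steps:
g(D) = -38 (g(D) = -16 + 2*(-9 - 1*2) = -16 + 2*(-9 - 2) = -16 + 2*(-11) = -16 - 22 = -38)
1/(Z(u(-16)) + q(g(24), -11*(-15) + 8)) = 1/(-1 - 939) = 1/(-940) = -1/940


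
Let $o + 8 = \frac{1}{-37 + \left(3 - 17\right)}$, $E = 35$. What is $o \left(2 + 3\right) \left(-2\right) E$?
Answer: $\frac{143150}{51} \approx 2806.9$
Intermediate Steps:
$o = - \frac{409}{51}$ ($o = -8 + \frac{1}{-37 + \left(3 - 17\right)} = -8 + \frac{1}{-37 - 14} = -8 + \frac{1}{-51} = -8 - \frac{1}{51} = - \frac{409}{51} \approx -8.0196$)
$o \left(2 + 3\right) \left(-2\right) E = - \frac{409 \left(2 + 3\right) \left(-2\right)}{51} \cdot 35 = - \frac{409 \cdot 5 \left(-2\right)}{51} \cdot 35 = \left(- \frac{409}{51}\right) \left(-10\right) 35 = \frac{4090}{51} \cdot 35 = \frac{143150}{51}$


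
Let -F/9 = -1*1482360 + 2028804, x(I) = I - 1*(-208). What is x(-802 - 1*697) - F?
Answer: 4916705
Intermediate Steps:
x(I) = 208 + I (x(I) = I + 208 = 208 + I)
F = -4917996 (F = -9*(-1*1482360 + 2028804) = -9*(-1482360 + 2028804) = -9*546444 = -4917996)
x(-802 - 1*697) - F = (208 + (-802 - 1*697)) - 1*(-4917996) = (208 + (-802 - 697)) + 4917996 = (208 - 1499) + 4917996 = -1291 + 4917996 = 4916705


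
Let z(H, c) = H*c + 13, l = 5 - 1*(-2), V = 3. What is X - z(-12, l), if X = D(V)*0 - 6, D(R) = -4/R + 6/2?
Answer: 65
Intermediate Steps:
D(R) = 3 - 4/R (D(R) = -4/R + 6*(½) = -4/R + 3 = 3 - 4/R)
l = 7 (l = 5 + 2 = 7)
z(H, c) = 13 + H*c
X = -6 (X = (3 - 4/3)*0 - 6 = (5/3)*0 - 6 = 0 - 6 = -6)
X - z(-12, l) = -6 - (13 - 12*7) = -6 - (13 - 84) = -6 - 1*(-71) = -6 + 71 = 65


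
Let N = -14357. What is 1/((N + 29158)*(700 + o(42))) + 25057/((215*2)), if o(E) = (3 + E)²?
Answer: 202123418151/3468614350 ≈ 58.272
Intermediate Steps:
1/((N + 29158)*(700 + o(42))) + 25057/((215*2)) = 1/((-14357 + 29158)*(700 + (3 + 42)²)) + 25057/((215*2)) = 1/(14801*(700 + 45²)) + 25057/430 = 1/(14801*(700 + 2025)) + 25057*(1/430) = (1/14801)/2725 + 25057/430 = (1/14801)*(1/2725) + 25057/430 = 1/40332725 + 25057/430 = 202123418151/3468614350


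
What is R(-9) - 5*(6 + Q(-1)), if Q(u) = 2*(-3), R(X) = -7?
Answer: -7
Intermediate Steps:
Q(u) = -6
R(-9) - 5*(6 + Q(-1)) = -7 - 5*(6 - 6) = -7 - 5*0 = -7 - 1*0 = -7 + 0 = -7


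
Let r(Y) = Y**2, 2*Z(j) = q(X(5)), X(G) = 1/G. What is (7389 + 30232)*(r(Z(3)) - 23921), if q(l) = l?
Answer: -89993156479/100 ≈ -8.9993e+8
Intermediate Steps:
X(G) = 1/G
Z(j) = 1/10 (Z(j) = (1/2)/5 = (1/2)*(1/5) = 1/10)
(7389 + 30232)*(r(Z(3)) - 23921) = (7389 + 30232)*((1/10)**2 - 23921) = 37621*(1/100 - 23921) = 37621*(-2392099/100) = -89993156479/100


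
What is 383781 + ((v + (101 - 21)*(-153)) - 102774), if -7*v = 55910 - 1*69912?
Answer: 1895371/7 ≈ 2.7077e+5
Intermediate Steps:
v = 14002/7 (v = -(55910 - 1*69912)/7 = -(55910 - 69912)/7 = -⅐*(-14002) = 14002/7 ≈ 2000.3)
383781 + ((v + (101 - 21)*(-153)) - 102774) = 383781 + ((14002/7 + (101 - 21)*(-153)) - 102774) = 383781 + ((14002/7 + 80*(-153)) - 102774) = 383781 + ((14002/7 - 12240) - 102774) = 383781 + (-71678/7 - 102774) = 383781 - 791096/7 = 1895371/7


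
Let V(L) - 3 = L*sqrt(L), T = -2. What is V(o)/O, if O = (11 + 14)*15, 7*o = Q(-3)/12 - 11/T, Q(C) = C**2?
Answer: 1/125 + sqrt(7)/1176 ≈ 0.010250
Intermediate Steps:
o = 25/28 (o = ((-3)**2/12 - 11/(-2))/7 = (9*(1/12) - 11*(-1/2))/7 = (3/4 + 11/2)/7 = (1/7)*(25/4) = 25/28 ≈ 0.89286)
O = 375 (O = 25*15 = 375)
V(L) = 3 + L**(3/2) (V(L) = 3 + L*sqrt(L) = 3 + L**(3/2))
V(o)/O = (3 + (25/28)**(3/2))/375 = (3 + 125*sqrt(7)/392)*(1/375) = 1/125 + sqrt(7)/1176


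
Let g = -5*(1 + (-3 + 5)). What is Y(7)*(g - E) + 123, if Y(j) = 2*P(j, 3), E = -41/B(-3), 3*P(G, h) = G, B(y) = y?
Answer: -97/9 ≈ -10.778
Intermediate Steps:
g = -15 (g = -5*(1 + 2) = -5*3 = -15)
P(G, h) = G/3
E = 41/3 (E = -41/(-3) = -41*(-⅓) = 41/3 ≈ 13.667)
Y(j) = 2*j/3 (Y(j) = 2*(j/3) = 2*j/3)
Y(7)*(g - E) + 123 = ((⅔)*7)*(-15 - 1*41/3) + 123 = 14*(-15 - 41/3)/3 + 123 = (14/3)*(-86/3) + 123 = -1204/9 + 123 = -97/9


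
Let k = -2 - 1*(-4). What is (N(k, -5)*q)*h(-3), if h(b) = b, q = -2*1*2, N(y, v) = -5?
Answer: -60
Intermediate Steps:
k = 2 (k = -2 + 4 = 2)
q = -4 (q = -2*2 = -4)
(N(k, -5)*q)*h(-3) = -5*(-4)*(-3) = 20*(-3) = -60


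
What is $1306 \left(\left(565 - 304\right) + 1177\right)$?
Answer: $1878028$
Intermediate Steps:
$1306 \left(\left(565 - 304\right) + 1177\right) = 1306 \left(261 + 1177\right) = 1306 \cdot 1438 = 1878028$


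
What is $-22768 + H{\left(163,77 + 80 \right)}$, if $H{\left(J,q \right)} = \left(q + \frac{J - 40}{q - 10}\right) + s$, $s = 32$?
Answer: $- \frac{1106330}{49} \approx -22578.0$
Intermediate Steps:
$H{\left(J,q \right)} = 32 + q + \frac{-40 + J}{-10 + q}$ ($H{\left(J,q \right)} = \left(q + \frac{J - 40}{q - 10}\right) + 32 = \left(q + \frac{-40 + J}{-10 + q}\right) + 32 = 32 + q + \frac{-40 + J}{-10 + q}$)
$-22768 + H{\left(163,77 + 80 \right)} = -22768 + \frac{-360 + 163 + \left(77 + 80\right)^{2} + 22 \left(77 + 80\right)}{-10 + \left(77 + 80\right)} = -22768 + \frac{-360 + 163 + 157^{2} + 22 \cdot 157}{-10 + 157} = -22768 + \frac{-360 + 163 + 24649 + 3454}{147} = -22768 + \frac{1}{147} \cdot 27906 = -22768 + \frac{9302}{49} = - \frac{1106330}{49}$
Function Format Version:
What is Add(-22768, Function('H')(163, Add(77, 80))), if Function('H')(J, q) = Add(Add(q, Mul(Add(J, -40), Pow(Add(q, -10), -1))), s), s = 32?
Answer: Rational(-1106330, 49) ≈ -22578.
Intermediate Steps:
Function('H')(J, q) = Add(32, q, Mul(Pow(Add(-10, q), -1), Add(-40, J))) (Function('H')(J, q) = Add(Add(q, Mul(Add(J, -40), Pow(Add(q, -10), -1))), 32) = Add(Add(q, Mul(Add(-40, J), Pow(Add(-10, q), -1))), 32) = Add(Add(q, Mul(Pow(Add(-10, q), -1), Add(-40, J))), 32) = Add(32, q, Mul(Pow(Add(-10, q), -1), Add(-40, J))))
Add(-22768, Function('H')(163, Add(77, 80))) = Add(-22768, Mul(Pow(Add(-10, Add(77, 80)), -1), Add(-360, 163, Pow(Add(77, 80), 2), Mul(22, Add(77, 80))))) = Add(-22768, Mul(Pow(Add(-10, 157), -1), Add(-360, 163, Pow(157, 2), Mul(22, 157)))) = Add(-22768, Mul(Pow(147, -1), Add(-360, 163, 24649, 3454))) = Add(-22768, Mul(Rational(1, 147), 27906)) = Add(-22768, Rational(9302, 49)) = Rational(-1106330, 49)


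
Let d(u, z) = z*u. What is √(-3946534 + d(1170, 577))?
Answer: 2*I*√817861 ≈ 1808.7*I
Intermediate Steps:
d(u, z) = u*z
√(-3946534 + d(1170, 577)) = √(-3946534 + 1170*577) = √(-3946534 + 675090) = √(-3271444) = 2*I*√817861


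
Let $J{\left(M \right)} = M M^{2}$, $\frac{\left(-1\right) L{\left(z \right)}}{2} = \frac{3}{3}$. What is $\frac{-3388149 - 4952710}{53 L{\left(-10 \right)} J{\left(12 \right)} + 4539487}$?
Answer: $- \frac{8340859}{4356319} \approx -1.9147$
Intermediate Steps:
$L{\left(z \right)} = -2$ ($L{\left(z \right)} = - 2 \cdot \frac{3}{3} = - 2 \cdot 3 \cdot \frac{1}{3} = \left(-2\right) 1 = -2$)
$J{\left(M \right)} = M^{3}$
$\frac{-3388149 - 4952710}{53 L{\left(-10 \right)} J{\left(12 \right)} + 4539487} = \frac{-3388149 - 4952710}{53 \left(-2\right) 12^{3} + 4539487} = - \frac{8340859}{\left(-106\right) 1728 + 4539487} = - \frac{8340859}{-183168 + 4539487} = - \frac{8340859}{4356319}$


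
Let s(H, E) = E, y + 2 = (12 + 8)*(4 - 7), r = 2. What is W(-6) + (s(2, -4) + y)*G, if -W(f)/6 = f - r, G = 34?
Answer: -2196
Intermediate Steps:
y = -62 (y = -2 + (12 + 8)*(4 - 7) = -2 + 20*(-3) = -2 - 60 = -62)
W(f) = 12 - 6*f (W(f) = -6*(f - 1*2) = -6*(f - 2) = -6*(-2 + f) = 12 - 6*f)
W(-6) + (s(2, -4) + y)*G = (12 - 6*(-6)) + (-4 - 62)*34 = (12 + 36) - 66*34 = 48 - 2244 = -2196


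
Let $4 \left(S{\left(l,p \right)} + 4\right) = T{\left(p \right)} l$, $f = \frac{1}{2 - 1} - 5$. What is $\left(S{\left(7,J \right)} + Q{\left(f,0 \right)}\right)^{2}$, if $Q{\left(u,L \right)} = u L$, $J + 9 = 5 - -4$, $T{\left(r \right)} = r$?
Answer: $16$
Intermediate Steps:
$J = 0$ ($J = -9 + \left(5 - -4\right) = -9 + \left(5 + 4\right) = -9 + 9 = 0$)
$f = -4$ ($f = 1^{-1} - 5 = 1 - 5 = -4$)
$S{\left(l,p \right)} = -4 + \frac{l p}{4}$ ($S{\left(l,p \right)} = -4 + \frac{p l}{4} = -4 + \frac{l p}{4}$)
$Q{\left(u,L \right)} = L u$
$\left(S{\left(7,J \right)} + Q{\left(f,0 \right)}\right)^{2} = \left(\left(-4 + \frac{1}{4} \cdot 7 \cdot 0\right) + 0 \left(-4\right)\right)^{2} = \left(\left(-4 + 0\right) + 0\right)^{2} = \left(-4 + 0\right)^{2} = \left(-4\right)^{2} = 16$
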